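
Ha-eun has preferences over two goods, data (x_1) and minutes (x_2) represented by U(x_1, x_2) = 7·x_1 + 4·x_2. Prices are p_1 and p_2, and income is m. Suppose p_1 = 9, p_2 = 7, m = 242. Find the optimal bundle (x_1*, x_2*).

x_1* = 26.8889, x_2* = 0

Perfect substitutes: compare marginal utility per dollar. 7/p_1 vs 4/p_2 → 0.7778 vs 0.5714.
x_1 gives more utility per dollar, so spend all income on x_1: x_1* = m/p_1, x_2* = 0.
Numerically: x_1* = 26.8889, x_2* = 0.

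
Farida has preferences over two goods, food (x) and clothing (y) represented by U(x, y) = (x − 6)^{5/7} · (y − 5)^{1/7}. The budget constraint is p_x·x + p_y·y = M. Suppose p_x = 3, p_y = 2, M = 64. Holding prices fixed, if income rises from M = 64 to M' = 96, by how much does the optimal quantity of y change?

MRS = 5·(y−5)/(x−6). Tangency with p_x/p_y gives y−5 = (1/5)·(p_x/p_y)·(x−6).
Substituting into the budget: x* = 6 + 5/6·(M − 6·p_x − 5·p_y)/p_x, and y* = 5 + 1/6·(…)/p_y.
Discretionary income = 64 − 6·3 − 5·2 = 36; y* = 5 + 1/6·36/2 = 8.
At M' = 96: y* = 10.6667. Change: 10.6667 − 8 = 2.6667.

Δy* = 2.6667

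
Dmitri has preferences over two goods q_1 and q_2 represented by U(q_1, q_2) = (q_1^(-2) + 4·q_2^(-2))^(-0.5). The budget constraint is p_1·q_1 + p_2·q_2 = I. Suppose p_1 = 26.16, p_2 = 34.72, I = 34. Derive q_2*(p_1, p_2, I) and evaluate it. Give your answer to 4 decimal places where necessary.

MU_q_1 ∝ q_1^(-3), MU_q_2 ∝ 4·q_2^(-3), so MRS = (1/4)·(q_2/q_1)^(3) = p_1/p_2.
Solve for the ratio: q_2/q_1 = [4·p_1/p_2]^(1/3).
With the ratio pinned down, the budget gives q_1* = I/(p_1 + p_2·(q_2/q_1)) and q_2* = (q_2/q_1)·q_1*.
Numerically q_2/q_1 = 1.444462, so q_1* = 34/(26.16 + 34.72·1.444462) = 0.4455 and q_2* = 1.444462·0.4455 = 0.6436.

q_2* = 0.6436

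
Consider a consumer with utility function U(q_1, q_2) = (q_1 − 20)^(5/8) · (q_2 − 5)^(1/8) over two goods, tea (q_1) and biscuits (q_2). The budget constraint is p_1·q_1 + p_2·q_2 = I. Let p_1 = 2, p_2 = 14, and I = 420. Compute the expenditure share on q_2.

share on q_2 = 0.2897

Let q_1' = q_1−20, q_2' = q_2−5. MRS = 5·q_2'/q_1' = p_1/p_2.
Substituting into the budget: q_1* = 20 + 5/6·(I − 20·p_1 − 5·p_2)/p_1, and q_2* = 5 + 1/6·(…)/p_2.
Discretionary income = 420 − 20·2 − 5·14 = 310; q_1* = 20 + 5/6·310/2 = 149.1667; q_2* = 5 + 1/6·310/14 = 8.6905.
Expenditure on q_2: 14·8.6905 = 121.6667; share = 0.2897.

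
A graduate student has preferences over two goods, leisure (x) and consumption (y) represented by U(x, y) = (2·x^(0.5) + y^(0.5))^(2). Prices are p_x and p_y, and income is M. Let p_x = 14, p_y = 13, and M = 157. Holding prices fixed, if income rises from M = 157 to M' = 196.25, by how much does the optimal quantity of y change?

Δy* = 0.6404

MU_x ∝ 2·x^(-0.5), MU_y ∝ y^(-0.5), so MRS = 2·(y/x)^(0.5) = p_x/p_y.
Solve for the ratio: y/x = [(1/2)·p_x/p_y]^(2).
Substitute y = (y/x)·x into the budget: x* = M/(p_x + p_y·(y/x)).
Numerically y/x = 0.289941, so x* = 157/(14 + 13·0.289941) = 8.8355 and y* = 0.289941·8.8355 = 2.5618.
At M' = 196.25: y* = 3.2022. Change: 3.2022 − 2.5618 = 0.6404.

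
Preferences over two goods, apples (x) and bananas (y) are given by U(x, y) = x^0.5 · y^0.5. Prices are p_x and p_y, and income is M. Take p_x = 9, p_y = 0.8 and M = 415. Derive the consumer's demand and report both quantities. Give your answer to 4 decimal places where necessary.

Demand: x*(p_x,p_y,M) = 0.5·M/p_x and y* = 0.5·M/p_y.
At p_x=9, p_y=0.8, M=415: x* = 0.5·415/9 = 23.0556, y* = 259.375.

x* = 23.0556, y* = 259.375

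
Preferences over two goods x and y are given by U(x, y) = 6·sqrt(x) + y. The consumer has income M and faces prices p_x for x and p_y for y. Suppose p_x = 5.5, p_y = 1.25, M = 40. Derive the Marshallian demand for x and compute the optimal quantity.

Utility is quasi-linear in y; the FOC for x is 3/√x = p_x/p_y.
Solve: √x = 3·p_y/p_x, so x*(p_x,p_y) = (3·p_y/p_x)², and y* = (M − p_x·x*)/p_y.
Plugging in: x* = (3·1.25/5.5)² = 0.4649.

x* = 0.4649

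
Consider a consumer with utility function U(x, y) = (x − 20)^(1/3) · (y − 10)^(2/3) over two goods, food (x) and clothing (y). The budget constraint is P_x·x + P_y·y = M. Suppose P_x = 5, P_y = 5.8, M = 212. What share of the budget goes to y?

MRS = (1/2)·(y−10)/(x−20). Tangency with P_x/P_y gives y−10 = 2·(P_x/P_y)·(x−20).
After buying the subsistence bundle (20, 10), a share 1/3 of the remaining income goes to x: x* = 20 + 1/3·(M − 20P_x − 10P_y)/P_x.
Discretionary income = 212 − 20·5 − 10·5.8 = 54; x* = 20 + 1/3·54/5 = 23.6; y* = 10 + 2/3·54/5.8 = 16.2069.
Expenditure on y: 5.8·16.2069 = 94; share = 0.4434.

share on y = 0.4434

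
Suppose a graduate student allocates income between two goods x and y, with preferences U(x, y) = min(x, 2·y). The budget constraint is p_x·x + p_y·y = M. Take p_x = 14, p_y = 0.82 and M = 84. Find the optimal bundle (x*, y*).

Leontief preferences: the optimum is at the kink where x/2 = y/1, i.e. y = (1/2)·x.
Budget: p_x·x + p_y·(1/2)·x = M, so (2·p_x + p_y)·x = 2·M.
Demand: x*(p_x,p_y,M) = 2·M/(2·p_x + p_y), y* = M/(2·p_x + p_y).
Here 2·14 + 0.82 = 28.82, giving x* = 5.8293 and y* = 2.9146.

x* = 5.8293, y* = 2.9146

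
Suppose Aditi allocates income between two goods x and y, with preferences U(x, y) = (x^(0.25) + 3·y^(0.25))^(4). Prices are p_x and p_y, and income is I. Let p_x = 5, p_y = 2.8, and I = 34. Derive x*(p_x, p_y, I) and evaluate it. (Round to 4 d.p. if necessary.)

x* = 1.0881

MRS = MU_x/MU_y = (1/3)·(y/x)^(0.75). Set equal to p_x/p_y.
Hence y/x = (3·p_x/p_y)^(1/(0.75)), i.e. raised to the 4/3 power.
Substitute y = (y/x)·x into the budget: x* = I/(p_x + p_y·(y/x)).
Numerically y/x = 9.373698, so x* = 34/(5 + 2.8·9.373698) = 1.0881.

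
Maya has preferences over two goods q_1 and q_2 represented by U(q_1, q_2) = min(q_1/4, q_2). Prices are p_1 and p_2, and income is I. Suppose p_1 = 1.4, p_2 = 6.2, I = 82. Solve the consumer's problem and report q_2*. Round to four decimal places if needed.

With perfect complements, no substitution: consume in ratio q_1:q_2 = 4:1.
Budget: p_1·q_1 + p_2·(1/4)·q_1 = I, so (4·p_1 + p_2)·q_1 = 4·I.
Demand: q_1*(p_1,p_2,I) = 4·I/(4·p_1 + p_2), q_2* = I/(4·p_1 + p_2).
Here 4·1.4 + 6.2 = 11.8, giving q_2* = 6.9492.

q_2* = 6.9492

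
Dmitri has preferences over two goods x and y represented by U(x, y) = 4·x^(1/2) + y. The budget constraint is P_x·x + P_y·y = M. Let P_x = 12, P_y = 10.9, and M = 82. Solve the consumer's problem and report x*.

x* = 3.3003

MU_x = 2/√x, MU_y = 1. Tangency: 2/√x = P_x/P_y.
Solve: √x = 2·P_y/P_x, so x*(P_x,P_y) = (2·P_y/P_x)², and y* = (M − P_x·x*)/P_y.
Plugging in: x* = (2·10.9/12)² = 3.3003.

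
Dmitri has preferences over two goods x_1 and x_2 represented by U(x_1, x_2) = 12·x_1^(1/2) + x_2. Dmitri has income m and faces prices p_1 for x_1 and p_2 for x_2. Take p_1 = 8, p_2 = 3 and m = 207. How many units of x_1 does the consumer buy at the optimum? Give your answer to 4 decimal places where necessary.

x_1* = 5.0625

Utility is quasi-linear in x_2; the FOC for x_1 is 6/√x_1 = p_1/p_2.
Thus x_1* = (6·p_2/p_1)² — independent of m — with the rest of income spent on x_2.
Plugging in: x_1* = (6·3/8)² = 5.0625.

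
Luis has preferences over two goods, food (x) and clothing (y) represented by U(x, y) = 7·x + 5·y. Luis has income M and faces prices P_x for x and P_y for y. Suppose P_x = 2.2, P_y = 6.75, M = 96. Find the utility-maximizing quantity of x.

Numerically: x* = 43.6364, y* = 0.

x* = 43.6364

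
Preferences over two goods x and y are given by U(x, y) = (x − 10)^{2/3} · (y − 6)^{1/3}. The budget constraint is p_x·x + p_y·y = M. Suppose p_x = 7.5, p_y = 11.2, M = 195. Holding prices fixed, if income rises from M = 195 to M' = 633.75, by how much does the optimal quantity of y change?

Δy* = 13.058

MRS = 2·(y−6)/(x−10). Tangency with p_x/p_y gives y−6 = (1/2)·(p_x/p_y)·(x−10).
After buying the subsistence bundle (10, 6), a share 2/3 of the remaining income goes to x: x* = 10 + 2/3·(M − 10p_x − 6p_y)/p_x.
Discretionary income = 195 − 10·7.5 − 6·11.2 = 52.8; y* = 6 + 1/3·52.8/11.2 = 7.5714.
At M' = 633.75: y* = 20.6295. Change: 20.6295 − 7.5714 = 13.058.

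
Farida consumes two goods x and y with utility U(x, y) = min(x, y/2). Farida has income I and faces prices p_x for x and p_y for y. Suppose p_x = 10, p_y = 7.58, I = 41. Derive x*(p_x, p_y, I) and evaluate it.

x* = 1.6296

Leontief preferences: the optimum is at the kink where x/1 = y/2, i.e. y = 2·x.
Budget: p_x·x + p_y·2·x = I, so (p_x + 2·p_y)·x = I.
Demand: x*(p_x,p_y,I) = I/(p_x + 2·p_y), y* = 2·I/(p_x + 2·p_y).
Here 10 + 2·7.58 = 25.16, giving x* = 1.6296.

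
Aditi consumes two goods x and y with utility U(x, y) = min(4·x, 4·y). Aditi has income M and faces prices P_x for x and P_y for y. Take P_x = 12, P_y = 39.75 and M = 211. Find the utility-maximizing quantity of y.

With perfect complements, no substitution: consume in ratio x:y = 4:4.
Budget: P_x·x + P_y·x = M, so (4·P_x + 4·P_y)·x = 4·M.
Demand: x*(P_x,P_y,M) = 4·M/(4·P_x + 4·P_y), y* = 4·M/(4·P_x + 4·P_y).
Here 4·12 + 4·39.75 = 207, giving y* = 4.0773.

y* = 4.0773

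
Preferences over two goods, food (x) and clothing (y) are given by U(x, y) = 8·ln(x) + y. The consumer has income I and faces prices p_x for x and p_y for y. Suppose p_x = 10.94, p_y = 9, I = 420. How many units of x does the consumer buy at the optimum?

x* = 6.5814

Set MRS = p_x/p_y: (8/x)/1 = p_x/p_y.
So x*(p_x,p_y) = 8·p_y/p_x, independent of income; and y* = (I − 8·p_y)/p_y.
At the given prices: x* = 8·9/10.94 = 6.5814.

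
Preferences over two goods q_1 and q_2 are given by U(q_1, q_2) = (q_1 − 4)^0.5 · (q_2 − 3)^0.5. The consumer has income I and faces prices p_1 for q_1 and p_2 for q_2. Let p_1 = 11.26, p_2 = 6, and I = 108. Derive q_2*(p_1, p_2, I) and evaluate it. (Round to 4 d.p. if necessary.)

q_2* = 6.7467

Let q_1' = q_1−4, q_2' = q_2−3. MRS = q_2'/q_1' = p_1/p_2.
Substituting into the budget: q_1* = 4 + 0.5·(I − 4·p_1 − 3·p_2)/p_1, and q_2* = 3 + 0.5·(…)/p_2.
Discretionary income = 108 − 4·11.26 − 3·6 = 44.96; q_2* = 3 + 0.5·44.96/6 = 6.7467.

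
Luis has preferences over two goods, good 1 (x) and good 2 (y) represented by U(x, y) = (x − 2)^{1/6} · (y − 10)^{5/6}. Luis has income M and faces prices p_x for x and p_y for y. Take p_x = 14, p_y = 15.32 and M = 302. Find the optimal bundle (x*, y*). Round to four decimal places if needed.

x* = 3.4381, y* = 16.5709

Let x' = x−2, y' = y−10. MRS = (1/5)·y'/x' = p_x/p_y.
Substituting into the budget: x* = 2 + 1/6·(M − 2·p_x − 10·p_y)/p_x, and y* = 10 + 5/6·(…)/p_y.
Discretionary income = 302 − 2·14 − 10·15.32 = 120.8; x* = 2 + 1/6·120.8/14 = 3.4381; y* = 10 + 5/6·120.8/15.32 = 16.5709.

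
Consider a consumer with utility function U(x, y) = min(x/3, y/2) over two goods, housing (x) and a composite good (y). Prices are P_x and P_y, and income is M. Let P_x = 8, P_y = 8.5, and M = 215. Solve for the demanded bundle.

Leontief preferences: the optimum is at the kink where x/3 = y/2, i.e. y = (2/3)·x.
Budget: P_x·x + P_y·(2/3)·x = M, so (3·P_x + 2·P_y)·x = 3·M.
Demand: x*(P_x,P_y,M) = 3·M/(3·P_x + 2·P_y), y* = 2·M/(3·P_x + 2·P_y).
Here 3·8 + 2·8.5 = 41, giving x* = 15.7317 and y* = 10.4878.

x* = 15.7317, y* = 10.4878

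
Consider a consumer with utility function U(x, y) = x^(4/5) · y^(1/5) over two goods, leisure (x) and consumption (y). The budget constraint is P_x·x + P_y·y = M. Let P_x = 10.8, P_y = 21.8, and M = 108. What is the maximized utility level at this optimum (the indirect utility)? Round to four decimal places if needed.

V = 5.2683

Tangency: MRS = 4·y/x = P_x/P_y.
Rearranging, P_y·y = (1/4)·P_x·x. Substituting into the budget gives P_x·x·(1 + (1/4)) = M.
Demand: x*(P_x,P_y,M) = 0.8·M/P_x and y* = 0.2·M/P_y.
At P_x=10.8, P_y=21.8, M=108: x* = 0.8·108/10.8 = 8, y* = 0.9908.
Utility at the optimum: U(8, 0.9908) = 5.2683.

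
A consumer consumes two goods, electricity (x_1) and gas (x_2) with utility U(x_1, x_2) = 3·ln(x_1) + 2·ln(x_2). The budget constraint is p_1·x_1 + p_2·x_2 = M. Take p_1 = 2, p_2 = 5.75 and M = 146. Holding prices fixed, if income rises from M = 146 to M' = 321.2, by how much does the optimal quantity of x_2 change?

Δx_2* = 12.1878

Tangency: MRS = (3/2)·x_2/x_1 = p_1/p_2.
So 3·p_2·x_2 = 2·p_1·x_1; combined with the budget, a share 0.6 of income goes to x_1.
Demand: x_1*(p_1,p_2,M) = 0.6·M/p_1 and x_2* = 0.4·M/p_2.
At p_1=2, p_2=5.75, M=146: x_2* = 0.4·146/5.75 = 10.1565.
At M' = 321.2: x_2* = 22.3443. Change: 22.3443 − 10.1565 = 12.1878.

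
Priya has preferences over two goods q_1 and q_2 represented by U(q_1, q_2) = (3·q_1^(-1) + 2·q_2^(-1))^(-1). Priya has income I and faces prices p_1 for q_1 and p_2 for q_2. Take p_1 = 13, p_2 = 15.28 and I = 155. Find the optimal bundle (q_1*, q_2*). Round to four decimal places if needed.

q_1* = 6.3245, q_2* = 4.7631

MU_q_1 ∝ 3·q_1^(-2), MU_q_2 ∝ 2·q_2^(-2), so MRS = (3/2)·(q_2/q_1)^(2) = p_1/p_2.
Hence q_2/q_1 = ((2/3)·p_1/p_2)^(1/(2)), i.e. raised to the 0.5 power.
With the ratio pinned down, the budget gives q_1* = I/(p_1 + p_2·(q_2/q_1)) and q_2* = (q_2/q_1)·q_1*.
Numerically q_2/q_1 = 0.75312, so q_1* = 155/(13 + 15.28·0.75312) = 6.3245 and q_2* = 0.75312·6.3245 = 4.7631.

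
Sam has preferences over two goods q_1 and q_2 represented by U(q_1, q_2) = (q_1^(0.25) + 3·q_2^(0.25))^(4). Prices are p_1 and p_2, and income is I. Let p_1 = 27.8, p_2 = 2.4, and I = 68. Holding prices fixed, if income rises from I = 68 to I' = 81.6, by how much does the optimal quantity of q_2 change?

From the CES first-order condition, (1/3)·(q_2/q_1)^(0.75) = p_1/p_2.
Solve for the ratio: q_2/q_1 = [3·p_1/p_2]^(4/3).
Substitute q_2 = (q_2/q_1)·q_1 into the budget: q_1* = I/(p_1 + p_2·(q_2/q_1)).
Numerically q_2/q_1 = 113.398266, so q_1* = 68/(27.8 + 2.4·113.398266) = 0.2267 and q_2* = 113.398266·0.2267 = 25.7074.
At I' = 81.6: q_2* = 30.8489. Change: 30.8489 − 25.7074 = 5.1415.

Δq_2* = 5.1415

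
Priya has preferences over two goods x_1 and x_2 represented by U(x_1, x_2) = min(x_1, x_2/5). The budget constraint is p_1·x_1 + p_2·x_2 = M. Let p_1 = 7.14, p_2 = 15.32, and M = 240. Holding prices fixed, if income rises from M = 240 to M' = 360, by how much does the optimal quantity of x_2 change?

Δx_2* = 7.165

With perfect complements, no substitution: consume in ratio x_1:x_2 = 1:5.
Budget: p_1·x_1 + p_2·5·x_1 = M, so (p_1 + 5·p_2)·x_1 = M.
Demand: x_1*(p_1,p_2,M) = M/(p_1 + 5·p_2), x_2* = 5·M/(p_1 + 5·p_2).
Here 7.14 + 5·15.32 = 83.74, giving x_2* = 14.3301.
At M' = 360: x_2* = 21.4951. Change: 21.4951 − 14.3301 = 7.165.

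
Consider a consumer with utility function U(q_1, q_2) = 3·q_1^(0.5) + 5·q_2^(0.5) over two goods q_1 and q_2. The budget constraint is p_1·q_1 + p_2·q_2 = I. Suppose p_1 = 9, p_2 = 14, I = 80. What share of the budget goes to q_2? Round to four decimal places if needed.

share on q_2 = 0.641

MRS = MU_q_1/MU_q_2 = (3/5)·(q_2/q_1)^(0.5). Set equal to p_1/p_2.
Hence q_2/q_1 = ((5/3)·p_1/p_2)^(1/(0.5)), i.e. raised to the 2 power.
With the ratio pinned down, the budget gives q_1* = I/(p_1 + p_2·(q_2/q_1)) and q_2* = (q_2/q_1)·q_1*.
Numerically q_2/q_1 = 1.147959, so q_1* = 80/(9 + 14·1.147959) = 3.1909 and q_2* = 1.147959·3.1909 = 3.663.
Expenditure on q_2: 14·3.663 = 51.2821; share = 0.641.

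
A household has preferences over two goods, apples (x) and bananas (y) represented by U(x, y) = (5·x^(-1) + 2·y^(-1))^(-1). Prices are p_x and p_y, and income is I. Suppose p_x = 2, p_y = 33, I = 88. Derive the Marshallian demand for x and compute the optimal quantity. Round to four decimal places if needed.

MRS = MU_x/MU_y = (5/2)·(y/x)^(2). Set equal to p_x/p_y.
Solve for the ratio: y/x = [(2/5)·p_x/p_y]^(0.5).
With the ratio pinned down, the budget gives x* = I/(p_x + p_y·(y/x)) and y* = (y/x)·x*.
Numerically y/x = 0.1557, so x* = 88/(2 + 33·0.1557) = 12.3282.

x* = 12.3282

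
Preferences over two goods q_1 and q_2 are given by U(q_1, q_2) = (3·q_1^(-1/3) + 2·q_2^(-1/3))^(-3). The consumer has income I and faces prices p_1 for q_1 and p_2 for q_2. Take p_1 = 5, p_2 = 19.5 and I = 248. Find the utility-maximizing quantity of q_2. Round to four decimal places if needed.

q_2* = 6.4739

From the CES first-order condition, (3/2)·(q_2/q_1)^(4/3) = p_1/p_2.
Solve for the ratio: q_2/q_1 = [(2/3)·p_1/p_2]^(0.75).
Substitute q_2 = (q_2/q_1)·q_1 into the budget: q_1* = I/(p_1 + p_2·(q_2/q_1)).
Numerically q_2/q_1 = 0.265848, so q_1* = 248/(5 + 19.5·0.265848) = 24.3518 and q_2* = 0.265848·24.3518 = 6.4739.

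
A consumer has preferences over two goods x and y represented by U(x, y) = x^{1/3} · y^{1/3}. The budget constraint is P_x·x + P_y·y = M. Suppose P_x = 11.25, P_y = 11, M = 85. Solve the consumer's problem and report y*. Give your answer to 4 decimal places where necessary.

y* = 3.8636

Tangency: MRS = y/x = P_x/P_y.
Rearranging, P_y·y = P_x·x. Substituting into the budget gives P_x·x·(1 + 1) = M.
Demand: x*(P_x,P_y,M) = 0.5·M/P_x and y* = 0.5·M/P_y.
At P_x=11.25, P_y=11, M=85: y* = 0.5·85/11 = 3.8636.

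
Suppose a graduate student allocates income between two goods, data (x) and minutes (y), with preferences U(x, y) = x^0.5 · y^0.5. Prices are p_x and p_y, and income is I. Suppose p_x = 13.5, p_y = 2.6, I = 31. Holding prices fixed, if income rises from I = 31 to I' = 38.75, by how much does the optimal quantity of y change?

Δy* = 1.4904

The MRS is y/x. Set MRS = p_x/p_y.
Rearranging, p_y·y = p_x·x. Substituting into the budget gives p_x·x·(1 + 1) = I.
Demand: x*(p_x,p_y,I) = 0.5·I/p_x and y* = 0.5·I/p_y.
At p_x=13.5, p_y=2.6, I=31: y* = 0.5·31/2.6 = 5.9615.
At I' = 38.75: y* = 7.4519. Change: 7.4519 − 5.9615 = 1.4904.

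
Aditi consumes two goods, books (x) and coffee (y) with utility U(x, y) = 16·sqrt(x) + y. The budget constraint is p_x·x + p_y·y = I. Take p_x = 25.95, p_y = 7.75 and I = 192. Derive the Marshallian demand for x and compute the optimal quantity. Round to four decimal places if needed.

x* = 5.7083

MU_x = 8/√x, MU_y = 1. Tangency: 8/√x = p_x/p_y.
Thus x* = (8·p_y/p_x)² — independent of I — with the rest of income spent on y.
Plugging in: x* = (8·7.75/25.95)² = 5.7083.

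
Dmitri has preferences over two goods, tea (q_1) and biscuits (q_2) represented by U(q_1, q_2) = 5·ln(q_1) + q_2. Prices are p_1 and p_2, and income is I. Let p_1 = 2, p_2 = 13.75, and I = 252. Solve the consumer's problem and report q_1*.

Set MRS = p_1/p_2: (5/q_1)/1 = p_1/p_2.
So q_1*(p_1,p_2) = 5·p_2/p_1, independent of income; and q_2* = (I − 5·p_2)/p_2.
At the given prices: q_1* = 5·13.75/2 = 34.375.

q_1* = 34.375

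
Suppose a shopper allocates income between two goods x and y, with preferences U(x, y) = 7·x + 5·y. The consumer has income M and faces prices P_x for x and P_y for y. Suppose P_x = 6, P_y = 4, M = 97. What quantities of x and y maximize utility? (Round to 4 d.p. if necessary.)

x* = 0, y* = 24.25

Linear utility — the consumer picks whichever good has higher MU/price: 7/6 = 1.1667 vs 5/4 = 1.25.
y gives more utility per dollar, so spend all income on y: y* = M/P_y, x* = 0.
Numerically: x* = 0, y* = 24.25.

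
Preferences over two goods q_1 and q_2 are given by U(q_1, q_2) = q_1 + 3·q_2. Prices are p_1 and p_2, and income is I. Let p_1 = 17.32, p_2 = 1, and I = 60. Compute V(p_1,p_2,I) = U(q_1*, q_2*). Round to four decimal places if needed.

V = 180

Perfect substitutes: compare marginal utility per dollar. 1/p_1 vs 3/p_2 → 0.0577 vs 3.
q_2 gives more utility per dollar, so spend all income on q_2: q_2* = I/p_2, q_1* = 0.
Numerically: q_1* = 0, q_2* = 60.
Utility at the optimum: U(0, 60) = 180.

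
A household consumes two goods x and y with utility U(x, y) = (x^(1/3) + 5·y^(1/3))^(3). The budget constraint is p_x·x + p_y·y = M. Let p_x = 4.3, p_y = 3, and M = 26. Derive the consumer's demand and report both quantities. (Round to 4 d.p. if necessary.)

x* = 0.4203, y* = 8.0642

From the CES first-order condition, (1/5)·(y/x)^(2/3) = p_x/p_y.
Solve for the ratio: y/x = [5·p_x/p_y]^(1.5).
Substitute y = (y/x)·x into the budget: x* = M/(p_x + p_y·(y/x)).
Numerically y/x = 19.185619, so x* = 26/(4.3 + 3·19.185619) = 0.4203 and y* = 19.185619·0.4203 = 8.0642.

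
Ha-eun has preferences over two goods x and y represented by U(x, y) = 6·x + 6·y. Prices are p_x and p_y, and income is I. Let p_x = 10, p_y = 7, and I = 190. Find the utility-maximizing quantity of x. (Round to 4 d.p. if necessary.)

Linear utility — the consumer picks whichever good has higher MU/price: 6/10 = 0.6 vs 6/7 = 0.8571.
y gives more utility per dollar, so spend all income on y: y* = I/p_y, x* = 0.
Numerically: x* = 0, y* = 27.1429.

x* = 0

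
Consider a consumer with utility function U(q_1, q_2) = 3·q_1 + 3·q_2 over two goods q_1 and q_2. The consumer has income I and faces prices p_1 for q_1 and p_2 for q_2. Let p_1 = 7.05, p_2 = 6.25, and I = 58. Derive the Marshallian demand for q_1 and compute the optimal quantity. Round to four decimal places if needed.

Perfect substitutes: compare marginal utility per dollar. 3/p_1 vs 3/p_2 → 0.4255 vs 0.48.
q_2 gives more utility per dollar, so spend all income on q_2: q_2* = I/p_2, q_1* = 0.
Numerically: q_1* = 0, q_2* = 9.28.

q_1* = 0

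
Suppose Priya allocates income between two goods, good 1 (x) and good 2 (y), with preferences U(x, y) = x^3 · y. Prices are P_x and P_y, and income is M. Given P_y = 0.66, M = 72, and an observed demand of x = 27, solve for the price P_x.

Tangency: MRS = 3·y/x = P_x/P_y.
So 3·P_y·y = P_x·x; combined with the budget, a share 0.75 of income goes to x.
Demand: x*(P_x,P_y,M) = 0.75·M/P_x and y* = 0.25·M/P_y.
Set x* = 27 in the demand function and solve for P_x: P_x = 2.

P_x = 2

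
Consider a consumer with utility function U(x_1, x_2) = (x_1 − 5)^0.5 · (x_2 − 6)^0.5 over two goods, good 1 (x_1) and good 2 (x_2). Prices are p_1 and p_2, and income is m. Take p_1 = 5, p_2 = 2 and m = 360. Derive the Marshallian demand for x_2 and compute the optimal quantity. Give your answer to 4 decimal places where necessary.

x_2* = 86.75

Substituting into the budget: x_1* = 5 + 0.5·(m − 5·p_1 − 6·p_2)/p_1, and x_2* = 6 + 0.5·(…)/p_2.
Discretionary income = 360 − 5·5 − 6·2 = 323; x_2* = 6 + 0.5·323/2 = 86.75.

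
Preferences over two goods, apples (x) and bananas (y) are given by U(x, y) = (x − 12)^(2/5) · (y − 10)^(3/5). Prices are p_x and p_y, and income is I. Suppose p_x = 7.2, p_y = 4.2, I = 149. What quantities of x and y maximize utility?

Substituting into the budget: x* = 12 + 0.4·(I − 12·p_x − 10·p_y)/p_x, and y* = 10 + 0.6·(…)/p_y.
Discretionary income = 149 − 12·7.2 − 10·4.2 = 20.6; x* = 12 + 0.4·20.6/7.2 = 13.1444; y* = 10 + 0.6·20.6/4.2 = 12.9429.

x* = 13.1444, y* = 12.9429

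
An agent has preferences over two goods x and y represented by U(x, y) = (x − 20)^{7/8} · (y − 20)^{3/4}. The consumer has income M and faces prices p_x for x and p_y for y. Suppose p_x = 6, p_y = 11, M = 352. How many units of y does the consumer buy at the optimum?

MRS = (7/6)·(y−20)/(x−20). Tangency with p_x/p_y gives y−20 = (6/7)·(p_x/p_y)·(x−20).
After buying the subsistence bundle (20, 20), a share 7/13 of the remaining income goes to x: x* = 20 + 7/13·(M − 20p_x − 20p_y)/p_x.
Discretionary income = 352 − 20·6 − 20·11 = 12; y* = 20 + 6/13·12/11 = 20.5035.

y* = 20.5035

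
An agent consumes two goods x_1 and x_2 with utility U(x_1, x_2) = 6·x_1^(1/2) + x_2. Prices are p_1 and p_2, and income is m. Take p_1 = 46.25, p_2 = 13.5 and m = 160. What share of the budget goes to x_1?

Utility is quasi-linear in x_2; the FOC for x_1 is 3/√x_1 = p_1/p_2.
Thus x_1* = (3·p_2/p_1)² — independent of m — with the rest of income spent on x_2.
Plugging in: x_1* = (3·13.5/46.25)² = 0.7668, x_2* = 9.2248.
Expenditure on x_1: 46.25·0.7668 = 35.4649; share = 0.2217.

share on x_1 = 0.2217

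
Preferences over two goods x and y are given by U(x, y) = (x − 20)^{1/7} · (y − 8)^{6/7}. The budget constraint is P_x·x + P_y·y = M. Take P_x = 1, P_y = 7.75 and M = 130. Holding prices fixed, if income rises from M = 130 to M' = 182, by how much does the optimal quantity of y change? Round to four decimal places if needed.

This is Cobb-Douglas in (x−20, y−8): tangency gives 1/7·P_y·(y−8) = 6/7·P_x·(x−20).
Substituting into the budget: x* = 20 + 1/7·(M − 20·P_x − 8·P_y)/P_x, and y* = 8 + 6/7·(…)/P_y.
Discretionary income = 130 − 20·1 − 8·7.75 = 48; y* = 8 + 6/7·48/7.75 = 13.3088.
At M' = 182: y* = 19.0599. Change: 19.0599 − 13.3088 = 5.7512.

Δy* = 5.7512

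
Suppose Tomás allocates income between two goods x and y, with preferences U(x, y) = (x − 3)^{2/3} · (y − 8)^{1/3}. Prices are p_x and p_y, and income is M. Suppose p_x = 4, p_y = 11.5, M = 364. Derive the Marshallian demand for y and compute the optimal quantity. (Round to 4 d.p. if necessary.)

MRS = 2·(y−8)/(x−3). Tangency with p_x/p_y gives y−8 = (1/2)·(p_x/p_y)·(x−3).
After buying the subsistence bundle (3, 8), a share 2/3 of the remaining income goes to x: x* = 3 + 2/3·(M − 3p_x − 8p_y)/p_x.
Discretionary income = 364 − 3·4 − 8·11.5 = 260; y* = 8 + 1/3·260/11.5 = 15.5362.

y* = 15.5362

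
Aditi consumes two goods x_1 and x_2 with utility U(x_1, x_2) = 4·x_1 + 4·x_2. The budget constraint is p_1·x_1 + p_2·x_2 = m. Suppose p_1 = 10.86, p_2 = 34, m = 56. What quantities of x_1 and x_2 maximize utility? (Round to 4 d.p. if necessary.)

x_1* = 5.1565, x_2* = 0

Linear utility — the consumer picks whichever good has higher MU/price: 4/10.86 = 0.3683 vs 4/34 = 0.1176.
x_1 gives more utility per dollar, so spend all income on x_1: x_1* = m/p_1, x_2* = 0.
Numerically: x_1* = 5.1565, x_2* = 0.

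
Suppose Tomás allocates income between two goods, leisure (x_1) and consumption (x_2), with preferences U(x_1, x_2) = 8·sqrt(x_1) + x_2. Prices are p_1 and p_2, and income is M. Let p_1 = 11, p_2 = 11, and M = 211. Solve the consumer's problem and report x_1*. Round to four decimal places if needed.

Plugging in: x_1* = (4·11/11)² = 16.

x_1* = 16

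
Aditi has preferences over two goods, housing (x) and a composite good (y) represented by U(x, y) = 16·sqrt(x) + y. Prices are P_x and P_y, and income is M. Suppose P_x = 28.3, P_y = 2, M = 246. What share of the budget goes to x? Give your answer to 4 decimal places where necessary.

share on x = 0.0368

Plugging in: x* = (8·2/28.3)² = 0.3196, y* = 118.477.
Expenditure on x: 28.3·0.3196 = 9.0459; share = 0.0368.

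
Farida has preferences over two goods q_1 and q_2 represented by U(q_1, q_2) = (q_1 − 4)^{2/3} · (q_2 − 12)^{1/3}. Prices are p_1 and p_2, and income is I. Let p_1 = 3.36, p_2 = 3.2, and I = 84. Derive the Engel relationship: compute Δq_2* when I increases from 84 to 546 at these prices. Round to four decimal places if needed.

This is Cobb-Douglas in (q_1−4, q_2−12): tangency gives 2/3·p_2·(q_2−12) = 1/3·p_1·(q_1−4).
After buying the subsistence bundle (4, 12), a share 2/3 of the remaining income goes to q_1: q_1* = 4 + 2/3·(I − 4p_1 − 12p_2)/p_1.
Discretionary income = 84 − 4·3.36 − 12·3.2 = 32.16; q_2* = 12 + 1/3·32.16/3.2 = 15.35.
At I' = 546: q_2* = 63.475. Change: 63.475 − 15.35 = 48.125.

Δq_2* = 48.125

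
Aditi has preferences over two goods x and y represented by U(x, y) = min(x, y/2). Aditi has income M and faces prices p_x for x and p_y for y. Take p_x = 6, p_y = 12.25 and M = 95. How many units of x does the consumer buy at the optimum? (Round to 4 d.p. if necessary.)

x* = 3.1148

With perfect complements, no substitution: consume in ratio x:y = 1:2.
Budget: p_x·x + p_y·2·x = M, so (p_x + 2·p_y)·x = M.
Demand: x*(p_x,p_y,M) = M/(p_x + 2·p_y), y* = 2·M/(p_x + 2·p_y).
Here 6 + 2·12.25 = 30.5, giving x* = 3.1148.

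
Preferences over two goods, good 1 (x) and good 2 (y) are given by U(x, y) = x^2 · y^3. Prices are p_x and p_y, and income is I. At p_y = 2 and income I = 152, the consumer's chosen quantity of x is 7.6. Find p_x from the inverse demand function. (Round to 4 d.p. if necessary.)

The MRS is (2/3)·y/x. Set MRS = p_x/p_y.
Rearranging, p_y·y = (3/2)·p_x·x. Substituting into the budget gives p_x·x·(1 + (3/2)) = I.
Demand: x*(p_x,p_y,I) = 0.4·I/p_x and y* = 0.6·I/p_y.
Set x* = 7.6 in the demand function and solve for p_x: p_x = 8.

p_x = 8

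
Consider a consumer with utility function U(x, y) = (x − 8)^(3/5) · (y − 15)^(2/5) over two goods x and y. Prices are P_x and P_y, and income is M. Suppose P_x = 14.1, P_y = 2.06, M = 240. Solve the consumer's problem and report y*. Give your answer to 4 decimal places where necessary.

y* = 33.699

After buying the subsistence bundle (8, 15), a share 0.6 of the remaining income goes to x: x* = 8 + 0.6·(M − 8P_x − 15P_y)/P_x.
Discretionary income = 240 − 8·14.1 − 15·2.06 = 96.3; y* = 15 + 0.4·96.3/2.06 = 33.699.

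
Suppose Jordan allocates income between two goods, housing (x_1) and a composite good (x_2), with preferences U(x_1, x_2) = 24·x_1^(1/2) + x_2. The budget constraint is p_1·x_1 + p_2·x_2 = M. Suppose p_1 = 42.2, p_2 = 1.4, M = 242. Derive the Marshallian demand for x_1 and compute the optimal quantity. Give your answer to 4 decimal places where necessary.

x_1* = 0.1585

MU_x_1 = 12/√x_1, MU_x_2 = 1. Tangency: 12/√x_1 = p_1/p_2.
Solve: √x_1 = 12·p_2/p_1, so x_1*(p_1,p_2) = (12·p_2/p_1)², and x_2* = (M − p_1·x_1*)/p_2.
Plugging in: x_1* = (12·1.4/42.2)² = 0.1585.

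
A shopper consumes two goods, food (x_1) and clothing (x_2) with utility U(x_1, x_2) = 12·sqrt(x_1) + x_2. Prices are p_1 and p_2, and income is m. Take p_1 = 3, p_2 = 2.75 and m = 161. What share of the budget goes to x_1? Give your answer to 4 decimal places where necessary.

share on x_1 = 0.5637

MU_x_1 = 6/√x_1, MU_x_2 = 1. Tangency: 6/√x_1 = p_1/p_2.
Solve: √x_1 = 6·p_2/p_1, so x_1*(p_1,p_2) = (6·p_2/p_1)², and x_2* = (m − p_1·x_1*)/p_2.
Plugging in: x_1* = (6·2.75/3)² = 30.25, x_2* = 25.5455.
Expenditure on x_1: 3·30.25 = 90.75; share = 0.5637.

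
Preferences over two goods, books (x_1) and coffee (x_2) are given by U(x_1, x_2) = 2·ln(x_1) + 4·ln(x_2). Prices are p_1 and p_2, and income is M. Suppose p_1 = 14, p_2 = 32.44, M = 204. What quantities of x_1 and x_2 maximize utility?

x_1* = 4.8571, x_2* = 4.1924

Demand: x_1*(p_1,p_2,M) = 1/3·M/p_1 and x_2* = 2/3·M/p_2.
At p_1=14, p_2=32.44, M=204: x_1* = 1/3·204/14 = 4.8571, x_2* = 4.1924.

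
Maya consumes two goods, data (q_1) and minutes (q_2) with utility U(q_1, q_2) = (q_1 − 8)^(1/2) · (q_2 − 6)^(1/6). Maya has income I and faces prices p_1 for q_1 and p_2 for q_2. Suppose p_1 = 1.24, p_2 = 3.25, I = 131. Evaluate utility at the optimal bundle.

MRS = 3·(q_2−6)/(q_1−8). Tangency with p_1/p_2 gives q_2−6 = (1/3)·(p_1/p_2)·(q_1−8).
After buying the subsistence bundle (8, 6), a share 0.75 of the remaining income goes to q_1: q_1* = 8 + 0.75·(I − 8p_1 − 6p_2)/p_1.
Discretionary income = 131 − 8·1.24 − 6·3.25 = 101.58; q_1* = 8 + 0.75·101.58/1.24 = 69.4395; q_2* = 6 + 0.25·101.58/3.25 = 13.8138.
Utility at the optimum: U(69.4395, 13.8138) = 11.0417.

V = 11.0417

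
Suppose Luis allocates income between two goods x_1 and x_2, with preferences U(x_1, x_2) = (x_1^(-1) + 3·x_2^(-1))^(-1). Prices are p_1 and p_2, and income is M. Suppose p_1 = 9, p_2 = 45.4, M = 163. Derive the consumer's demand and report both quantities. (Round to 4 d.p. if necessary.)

Substitute x_2 = (x_2/x_1)·x_1 into the budget: x_1* = M/(p_1 + p_2·(x_2/x_1)).
Numerically x_2/x_1 = 0.771177, so x_1* = 163/(9 + 45.4·0.771177) = 3.7036 and x_2* = 0.771177·3.7036 = 2.8561.

x_1* = 3.7036, x_2* = 2.8561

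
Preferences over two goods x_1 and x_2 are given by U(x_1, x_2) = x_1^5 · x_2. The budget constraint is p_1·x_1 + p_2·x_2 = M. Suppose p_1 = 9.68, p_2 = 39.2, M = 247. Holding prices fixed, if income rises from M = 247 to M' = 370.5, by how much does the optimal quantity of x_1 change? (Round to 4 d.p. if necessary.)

The MRS is 5·x_2/x_1. Set MRS = p_1/p_2.
Rearranging, p_2·x_2 = (1/5)·p_1·x_1. Substituting into the budget gives p_1·x_1·(1 + (1/5)) = M.
Demand: x_1*(p_1,p_2,M) = 5/6·M/p_1 and x_2* = 1/6·M/p_2.
At p_1=9.68, p_2=39.2, M=247: x_1* = 5/6·247/9.68 = 21.2638.
At M' = 370.5: x_1* = 31.8957. Change: 31.8957 − 21.2638 = 10.6319.

Δx_1* = 10.6319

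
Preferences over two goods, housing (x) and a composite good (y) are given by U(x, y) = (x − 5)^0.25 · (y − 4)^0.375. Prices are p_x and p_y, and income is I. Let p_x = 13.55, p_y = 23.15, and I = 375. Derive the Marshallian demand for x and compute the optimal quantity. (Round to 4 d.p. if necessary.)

x* = 11.3365

Let x' = x−5, y' = y−4. MRS = (2/3)·y'/x' = p_x/p_y.
Substituting into the budget: x* = 5 + 0.4·(I − 5·p_x − 4·p_y)/p_x, and y* = 4 + 0.6·(…)/p_y.
Discretionary income = 375 − 5·13.55 − 4·23.15 = 214.65; x* = 5 + 0.4·214.65/13.55 = 11.3365.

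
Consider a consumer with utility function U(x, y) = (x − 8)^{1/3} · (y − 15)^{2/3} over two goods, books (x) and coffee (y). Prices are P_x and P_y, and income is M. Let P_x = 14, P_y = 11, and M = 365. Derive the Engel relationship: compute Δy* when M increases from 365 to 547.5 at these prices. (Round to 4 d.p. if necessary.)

Δy* = 11.0606

Let x' = x−8, y' = y−15. MRS = (1/2)·y'/x' = P_x/P_y.
Substituting into the budget: x* = 8 + 1/3·(M − 8·P_x − 15·P_y)/P_x, and y* = 15 + 2/3·(…)/P_y.
Discretionary income = 365 − 8·14 − 15·11 = 88; y* = 15 + 2/3·88/11 = 20.3333.
At M' = 547.5: y* = 31.3939. Change: 31.3939 − 20.3333 = 11.0606.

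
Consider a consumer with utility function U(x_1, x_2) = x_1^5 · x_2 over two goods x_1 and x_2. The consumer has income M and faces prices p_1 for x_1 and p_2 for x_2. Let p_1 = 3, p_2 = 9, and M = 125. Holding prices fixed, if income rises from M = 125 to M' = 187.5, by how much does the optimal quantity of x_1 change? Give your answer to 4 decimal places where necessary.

Δx_1* = 17.3611

Tangency: MRS = 5·x_2/x_1 = p_1/p_2.
So 5·p_2·x_2 = p_1·x_1; combined with the budget, a share 5/6 of income goes to x_1.
Demand: x_1*(p_1,p_2,M) = 5/6·M/p_1 and x_2* = 1/6·M/p_2.
At p_1=3, p_2=9, M=125: x_1* = 5/6·125/3 = 34.7222.
At M' = 187.5: x_1* = 52.0833. Change: 52.0833 − 34.7222 = 17.3611.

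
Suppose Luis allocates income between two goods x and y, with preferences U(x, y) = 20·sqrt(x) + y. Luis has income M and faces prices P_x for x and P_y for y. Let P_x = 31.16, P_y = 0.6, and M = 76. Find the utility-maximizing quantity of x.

x* = 0.0371

Utility is quasi-linear in y; the FOC for x is 10/√x = P_x/P_y.
Thus x* = (10·P_y/P_x)² — independent of M — with the rest of income spent on y.
Plugging in: x* = (10·0.6/31.16)² = 0.0371.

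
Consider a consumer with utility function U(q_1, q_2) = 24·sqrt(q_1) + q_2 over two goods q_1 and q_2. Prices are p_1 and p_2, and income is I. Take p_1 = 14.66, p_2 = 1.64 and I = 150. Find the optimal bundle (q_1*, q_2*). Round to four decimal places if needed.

q_1* = 1.8021, q_2* = 75.3543

Utility is quasi-linear in q_2; the FOC for q_1 is 12/√q_1 = p_1/p_2.
Solve: √q_1 = 12·p_2/p_1, so q_1*(p_1,p_2) = (12·p_2/p_1)², and q_2* = (I − p_1·q_1*)/p_2.
Plugging in: q_1* = (12·1.64/14.66)² = 1.8021, q_2* = 75.3543.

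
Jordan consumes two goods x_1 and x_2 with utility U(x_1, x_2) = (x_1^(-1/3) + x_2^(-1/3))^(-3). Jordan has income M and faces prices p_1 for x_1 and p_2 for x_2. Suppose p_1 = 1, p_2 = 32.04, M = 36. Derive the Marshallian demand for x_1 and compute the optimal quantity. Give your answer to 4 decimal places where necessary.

x_1* = 10.6535

From the CES first-order condition, (x_2/x_1)^(4/3) = p_1/p_2.
Hence x_2/x_1 = (p_1/p_2)^(1/(4/3)), i.e. raised to the 0.75 power.
Substitute x_2 = (x_2/x_1)·x_1 into the budget: x_1* = M/(p_1 + p_2·(x_2/x_1)).
Numerically x_2/x_1 = 0.074256, so x_1* = 36/(1 + 32.04·0.074256) = 10.6535.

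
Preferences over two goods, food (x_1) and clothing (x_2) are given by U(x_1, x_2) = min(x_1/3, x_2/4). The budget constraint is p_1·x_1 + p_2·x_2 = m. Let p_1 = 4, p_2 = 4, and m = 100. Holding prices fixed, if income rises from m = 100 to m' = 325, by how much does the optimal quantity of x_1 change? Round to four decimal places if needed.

With perfect complements, no substitution: consume in ratio x_1:x_2 = 3:4.
Budget: p_1·x_1 + p_2·(4/3)·x_1 = m, so (3·p_1 + 4·p_2)·x_1 = 3·m.
Demand: x_1*(p_1,p_2,m) = 3·m/(3·p_1 + 4·p_2), x_2* = 4·m/(3·p_1 + 4·p_2).
Here 3·4 + 4·4 = 28, giving x_1* = 10.7143.
At m' = 325: x_1* = 34.8214. Change: 34.8214 − 10.7143 = 24.1071.

Δx_1* = 24.1071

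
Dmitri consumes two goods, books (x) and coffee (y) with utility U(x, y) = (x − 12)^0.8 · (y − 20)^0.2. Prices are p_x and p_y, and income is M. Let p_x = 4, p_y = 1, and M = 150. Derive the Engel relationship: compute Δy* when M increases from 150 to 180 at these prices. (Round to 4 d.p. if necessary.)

Δy* = 6

Let x' = x−12, y' = y−20. MRS = 4·y'/x' = p_x/p_y.
Substituting into the budget: x* = 12 + 0.8·(M − 12·p_x − 20·p_y)/p_x, and y* = 20 + 0.2·(…)/p_y.
Discretionary income = 150 − 12·4 − 20·1 = 82; y* = 20 + 0.2·82/1 = 36.4.
At M' = 180: y* = 42.4. Change: 42.4 − 36.4 = 6.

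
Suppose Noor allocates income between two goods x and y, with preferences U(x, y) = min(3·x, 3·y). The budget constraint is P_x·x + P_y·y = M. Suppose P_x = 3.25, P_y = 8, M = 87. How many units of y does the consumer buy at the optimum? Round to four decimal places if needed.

With perfect complements, no substitution: consume in ratio x:y = 3:3.
Budget: P_x·x + P_y·x = M, so (3·P_x + 3·P_y)·x = 3·M.
Demand: x*(P_x,P_y,M) = 3·M/(3·P_x + 3·P_y), y* = 3·M/(3·P_x + 3·P_y).
Here 3·3.25 + 3·8 = 33.75, giving y* = 7.7333.

y* = 7.7333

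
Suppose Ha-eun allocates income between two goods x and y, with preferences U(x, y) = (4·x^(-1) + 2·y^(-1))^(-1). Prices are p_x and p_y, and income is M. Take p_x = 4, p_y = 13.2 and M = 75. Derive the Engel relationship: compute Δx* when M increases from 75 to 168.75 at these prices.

MRS = MU_x/MU_y = 2·(y/x)^(2). Set equal to p_x/p_y.
Solve for the ratio: y/x = [(1/2)·p_x/p_y]^(0.5).
Substitute y = (y/x)·x into the budget: x* = M/(p_x + p_y·(y/x)).
Numerically y/x = 0.389249, so x* = 75/(4 + 13.2·0.389249) = 8.2074.
At M' = 168.75: x* = 18.4667. Change: 18.4667 − 8.2074 = 10.2593.

Δx* = 10.2593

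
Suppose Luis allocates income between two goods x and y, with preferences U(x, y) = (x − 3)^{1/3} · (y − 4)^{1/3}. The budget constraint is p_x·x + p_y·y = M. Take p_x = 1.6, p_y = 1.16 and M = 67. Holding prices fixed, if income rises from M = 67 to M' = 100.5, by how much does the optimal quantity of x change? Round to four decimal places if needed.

Δx* = 10.4688

Let x' = x−3, y' = y−4. MRS = y'/x' = p_x/p_y.
After buying the subsistence bundle (3, 4), a share 0.5 of the remaining income goes to x: x* = 3 + 0.5·(M − 3p_x − 4p_y)/p_x.
Discretionary income = 67 − 3·1.6 − 4·1.16 = 57.56; x* = 3 + 0.5·57.56/1.6 = 20.9875.
At M' = 100.5: x* = 31.4563. Change: 31.4563 − 20.9875 = 10.4688.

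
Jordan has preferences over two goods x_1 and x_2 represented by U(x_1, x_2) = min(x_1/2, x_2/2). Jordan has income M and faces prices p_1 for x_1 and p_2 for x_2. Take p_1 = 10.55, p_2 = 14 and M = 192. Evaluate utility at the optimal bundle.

V = 3.9104

Demand: x_1*(p_1,p_2,M) = 2·M/(2·p_1 + 2·p_2), x_2* = 2·M/(2·p_1 + 2·p_2).
Here 2·10.55 + 2·14 = 49.1, giving x_1* = 7.8208 and x_2* = 7.8208.
Utility at the optimum: U(7.8208, 7.8208) = 3.9104.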